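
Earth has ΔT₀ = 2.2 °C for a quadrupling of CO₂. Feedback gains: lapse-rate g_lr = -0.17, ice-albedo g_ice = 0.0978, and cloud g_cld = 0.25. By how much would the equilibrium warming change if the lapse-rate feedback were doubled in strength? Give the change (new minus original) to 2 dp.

-0.46 °C

Original: g = 0.1778, ΔT = 2.2/(1−0.1778) = 2.6757 °C.
With doubled lapse-rate: g' = 0.0078, ΔT' = 2.2/(1−0.0078) = 2.2173 °C.
Change = 2.2173 − 2.6757 = -0.46 °C.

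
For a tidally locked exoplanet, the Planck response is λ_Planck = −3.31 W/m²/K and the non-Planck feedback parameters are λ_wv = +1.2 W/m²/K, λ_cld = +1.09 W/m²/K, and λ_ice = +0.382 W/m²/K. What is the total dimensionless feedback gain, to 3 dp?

Convert to gains: g_wv = 1.2/3.31 = 0.3625; g_cld = 1.09/3.31 = 0.3293; g_ice = 0.382/3.31 = 0.1154.
Total gain g = 0.8072.

0.807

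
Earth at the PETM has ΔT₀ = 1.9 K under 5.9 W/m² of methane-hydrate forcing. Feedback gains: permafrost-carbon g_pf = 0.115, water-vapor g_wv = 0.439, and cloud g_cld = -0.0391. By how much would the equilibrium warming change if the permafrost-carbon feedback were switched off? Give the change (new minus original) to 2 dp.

-0.75 K

Original: g = 0.5149, ΔT = 1.9/(1−0.5149) = 3.9167 K.
Without permafrost-carbon: g' = 0.3999, ΔT' = 1.9/(1−0.3999) = 3.1661 K.
Change = 3.1661 − 3.9167 = -0.75 K.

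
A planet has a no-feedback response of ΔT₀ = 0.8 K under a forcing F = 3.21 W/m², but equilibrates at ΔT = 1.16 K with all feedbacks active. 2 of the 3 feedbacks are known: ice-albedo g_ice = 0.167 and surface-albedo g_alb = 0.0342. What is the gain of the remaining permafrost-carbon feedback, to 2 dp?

Amplification A = ΔT/ΔT₀ = 1.16/0.8 = 1.45.
Total gain g = 1 − 1/A = 1 − 1/1.45 = 0.3103.
Known gains sum to 0.167 + 0.0342 = 0.2012.
g_pf = 0.3103 − 0.2012 = 0.11.

0.11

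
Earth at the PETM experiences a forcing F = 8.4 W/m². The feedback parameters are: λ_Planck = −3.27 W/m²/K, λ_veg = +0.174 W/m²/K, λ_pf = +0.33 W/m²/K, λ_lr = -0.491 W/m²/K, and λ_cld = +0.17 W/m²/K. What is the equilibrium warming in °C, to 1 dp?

Net feedback parameter λ = (−3.27) + (+0.174) + (+0.33) + (-0.491) + (+0.17) = -3.087 W/m²/K.
ΔT = −F/λ = −8.4/(-3.087) = 2.7 °C.

2.7 °C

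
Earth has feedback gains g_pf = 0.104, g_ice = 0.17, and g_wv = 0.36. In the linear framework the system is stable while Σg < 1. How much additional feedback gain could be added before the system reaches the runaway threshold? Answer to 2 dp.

Current total gain = 0.104 + 0.17 + 0.36 = 0.634.
Margin to runaway = 1 − 0.634 = 0.37.

0.37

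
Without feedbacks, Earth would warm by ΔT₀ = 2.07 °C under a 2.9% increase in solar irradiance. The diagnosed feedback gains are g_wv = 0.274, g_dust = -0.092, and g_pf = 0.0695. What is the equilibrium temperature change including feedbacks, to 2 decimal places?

Total gain g = 0.274 − 0.092 + 0.0695 = 0.2515.
Amplification A = 1/(1 − 0.2515) = 1.336.
ΔT = 2.07 × 1.336 = 2.77 °C.

2.77 °C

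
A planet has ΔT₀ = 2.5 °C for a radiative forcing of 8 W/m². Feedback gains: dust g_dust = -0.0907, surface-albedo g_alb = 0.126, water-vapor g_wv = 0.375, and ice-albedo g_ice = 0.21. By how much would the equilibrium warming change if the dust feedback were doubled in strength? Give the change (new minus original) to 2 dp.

-1.27 °C

Original: g = 0.6203, ΔT = 2.5/(1−0.6203) = 6.5841 °C.
With doubled dust: g' = 0.5296, ΔT' = 2.5/(1−0.5296) = 5.3146 °C.
Change = 5.3146 − 6.5841 = -1.27 °C.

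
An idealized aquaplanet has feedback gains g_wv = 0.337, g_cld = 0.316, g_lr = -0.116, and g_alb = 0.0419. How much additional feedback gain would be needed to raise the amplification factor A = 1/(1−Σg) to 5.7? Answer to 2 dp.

0.25

Current total gain = 0.5789.
Target gain for A = 5.7: g* = 1 − 1/5.7 = 0.8246.
Additional gain needed = 0.8246 − 0.5789 = 0.25.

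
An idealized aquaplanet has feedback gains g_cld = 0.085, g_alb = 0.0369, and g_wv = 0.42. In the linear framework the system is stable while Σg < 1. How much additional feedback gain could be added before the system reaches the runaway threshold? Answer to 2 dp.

0.46

Current total gain = 0.085 + 0.0369 + 0.42 = 0.5419.
Margin to runaway = 1 − 0.5419 = 0.46.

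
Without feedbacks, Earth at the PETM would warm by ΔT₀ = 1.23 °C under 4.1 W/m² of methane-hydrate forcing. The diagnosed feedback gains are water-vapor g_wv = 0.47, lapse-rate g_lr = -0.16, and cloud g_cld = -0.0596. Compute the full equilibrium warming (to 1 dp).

Total gain g = 0.47 − 0.16 − 0.0596 = 0.2504.
Amplification A = 1/(1 − 0.2504) = 1.334.
ΔT = 1.23 × 1.334 = 1.6 °C.

1.6 °C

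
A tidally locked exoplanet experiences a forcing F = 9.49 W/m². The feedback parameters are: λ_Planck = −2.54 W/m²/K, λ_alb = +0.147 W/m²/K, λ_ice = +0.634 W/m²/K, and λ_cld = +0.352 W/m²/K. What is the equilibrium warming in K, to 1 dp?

Net feedback parameter λ = (−2.54) + (+0.147) + (+0.634) + (+0.352) = -1.407 W/m²/K.
ΔT = −F/λ = −9.49/(-1.407) = 6.7 K.

6.7 K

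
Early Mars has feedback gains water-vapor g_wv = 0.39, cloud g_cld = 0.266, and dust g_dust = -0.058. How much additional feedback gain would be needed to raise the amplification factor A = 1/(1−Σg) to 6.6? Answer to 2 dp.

0.25

Current total gain = 0.598.
Target gain for A = 6.6: g* = 1 − 1/6.6 = 0.8485.
Additional gain needed = 0.8485 − 0.598 = 0.25.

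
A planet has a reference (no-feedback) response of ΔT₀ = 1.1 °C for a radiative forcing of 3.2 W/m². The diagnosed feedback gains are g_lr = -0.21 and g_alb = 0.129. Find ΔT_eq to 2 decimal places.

Total gain g = -0.21 + 0.129 = -0.081.
Amplification A = 1/(1 + 0.081) = 0.9251.
ΔT = 1.1 × 0.9251 = 1.02 °C.

1.02 °C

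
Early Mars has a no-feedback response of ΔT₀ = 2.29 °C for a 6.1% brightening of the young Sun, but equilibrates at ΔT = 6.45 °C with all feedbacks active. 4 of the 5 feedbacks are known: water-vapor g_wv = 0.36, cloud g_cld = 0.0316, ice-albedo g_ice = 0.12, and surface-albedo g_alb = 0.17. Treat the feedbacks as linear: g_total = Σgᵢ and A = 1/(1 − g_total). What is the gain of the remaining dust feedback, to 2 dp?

-0.04

Amplification A = ΔT/ΔT₀ = 6.45/2.29 = 2.817.
Total gain g = 1 − 1/A = 1 − 1/2.817 = 0.645.
Known gains sum to 0.36 + 0.0316 + 0.12 + 0.17 = 0.6816.
g_dust = 0.645 − 0.6816 = -0.04.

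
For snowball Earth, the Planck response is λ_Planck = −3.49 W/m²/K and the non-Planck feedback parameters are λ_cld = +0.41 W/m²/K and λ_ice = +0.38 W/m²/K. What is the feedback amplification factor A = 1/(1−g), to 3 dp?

1.293

Convert to gains: g_cld = 0.41/3.49 = 0.1175; g_ice = 0.38/3.49 = 0.1089.
Total gain g = 0.2264.
A = 1/(1 − 0.2264) = 1.293.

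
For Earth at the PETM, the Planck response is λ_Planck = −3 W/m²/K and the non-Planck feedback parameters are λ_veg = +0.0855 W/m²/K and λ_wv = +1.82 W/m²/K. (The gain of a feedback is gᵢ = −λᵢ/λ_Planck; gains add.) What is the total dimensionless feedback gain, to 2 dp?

0.64

Convert to gains: g_veg = 0.0855/3 = 0.0285; g_wv = 1.82/3 = 0.6067.
Total gain g = 0.6352.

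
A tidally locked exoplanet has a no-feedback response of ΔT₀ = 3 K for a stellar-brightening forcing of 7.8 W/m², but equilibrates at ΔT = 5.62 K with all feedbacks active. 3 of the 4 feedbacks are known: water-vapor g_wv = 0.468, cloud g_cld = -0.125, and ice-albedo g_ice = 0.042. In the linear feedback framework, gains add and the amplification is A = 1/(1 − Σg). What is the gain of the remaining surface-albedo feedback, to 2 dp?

0.08

Amplification A = ΔT/ΔT₀ = 5.62/3 = 1.873.
Total gain g = 1 − 1/A = 1 − 1/1.873 = 0.4661.
Known gains sum to 0.468 − 0.125 + 0.042 = 0.385.
g_alb = 0.4661 − 0.385 = 0.08.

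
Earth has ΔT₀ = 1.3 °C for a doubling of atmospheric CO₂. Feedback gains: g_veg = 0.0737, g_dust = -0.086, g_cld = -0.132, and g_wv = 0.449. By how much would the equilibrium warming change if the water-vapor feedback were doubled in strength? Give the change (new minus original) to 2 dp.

Original: g = 0.3047, ΔT = 1.3/(1−0.3047) = 1.8697 °C.
With doubled water-vapor: g' = 0.7537, ΔT' = 1.3/(1−0.7537) = 5.2781 °C.
Change = 5.2781 − 1.8697 = 3.41 °C.

3.41 °C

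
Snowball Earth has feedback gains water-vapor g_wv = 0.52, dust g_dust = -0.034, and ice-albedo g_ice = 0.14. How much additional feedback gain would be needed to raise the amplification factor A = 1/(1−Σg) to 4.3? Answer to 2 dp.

Current total gain = 0.626.
Target gain for A = 4.3: g* = 1 − 1/4.3 = 0.7674.
Additional gain needed = 0.7674 − 0.626 = 0.14.

0.14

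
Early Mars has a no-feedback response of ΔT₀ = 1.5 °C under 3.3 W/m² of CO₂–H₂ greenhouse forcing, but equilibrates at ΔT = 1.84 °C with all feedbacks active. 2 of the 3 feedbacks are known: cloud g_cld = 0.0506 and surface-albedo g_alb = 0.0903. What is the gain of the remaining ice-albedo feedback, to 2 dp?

0.04

Amplification A = ΔT/ΔT₀ = 1.84/1.5 = 1.227.
Total gain g = 1 − 1/A = 1 − 1/1.227 = 0.185.
Known gains sum to 0.0506 + 0.0903 = 0.1409.
g_ice = 0.185 − 0.1409 = 0.04.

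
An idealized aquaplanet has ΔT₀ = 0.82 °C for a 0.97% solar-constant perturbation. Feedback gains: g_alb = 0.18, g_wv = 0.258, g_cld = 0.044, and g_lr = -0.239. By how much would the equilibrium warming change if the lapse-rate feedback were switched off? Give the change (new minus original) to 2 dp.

0.50 °C

Original: g = 0.243, ΔT = 0.82/(1−0.243) = 1.0832 °C.
Without lapse-rate: g' = 0.482, ΔT' = 0.82/(1−0.482) = 1.5830 °C.
Change = 1.5830 − 1.0832 = 0.50 °C.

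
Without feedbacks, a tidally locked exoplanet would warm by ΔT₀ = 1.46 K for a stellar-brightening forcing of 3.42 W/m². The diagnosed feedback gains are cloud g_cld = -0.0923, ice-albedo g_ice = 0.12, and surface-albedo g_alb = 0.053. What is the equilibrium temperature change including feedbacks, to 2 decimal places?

1.59 K

Total gain g = -0.0923 + 0.12 + 0.053 = 0.0807.
Amplification A = 1/(1 − 0.0807) = 1.088.
ΔT = 1.46 × 1.088 = 1.59 K.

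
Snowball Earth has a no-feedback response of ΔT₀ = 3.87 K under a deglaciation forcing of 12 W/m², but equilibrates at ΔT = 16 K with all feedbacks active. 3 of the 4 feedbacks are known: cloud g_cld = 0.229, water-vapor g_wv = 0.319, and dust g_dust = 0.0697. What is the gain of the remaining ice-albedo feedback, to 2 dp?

0.14

Amplification A = ΔT/ΔT₀ = 16/3.87 = 4.134.
Total gain g = 1 − 1/A = 1 − 1/4.134 = 0.7581.
Known gains sum to 0.229 + 0.319 + 0.0697 = 0.6177.
g_ice = 0.7581 − 0.6177 = 0.14.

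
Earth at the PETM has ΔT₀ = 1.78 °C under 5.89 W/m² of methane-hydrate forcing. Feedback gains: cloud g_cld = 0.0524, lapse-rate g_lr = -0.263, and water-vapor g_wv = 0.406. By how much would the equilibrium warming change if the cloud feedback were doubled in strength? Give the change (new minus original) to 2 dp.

Original: g = 0.1954, ΔT = 1.78/(1−0.1954) = 2.2123 °C.
With doubled cloud: g' = 0.2478, ΔT' = 1.78/(1−0.2478) = 2.3664 °C.
Change = 2.3664 − 2.2123 = 0.15 °C.

0.15 °C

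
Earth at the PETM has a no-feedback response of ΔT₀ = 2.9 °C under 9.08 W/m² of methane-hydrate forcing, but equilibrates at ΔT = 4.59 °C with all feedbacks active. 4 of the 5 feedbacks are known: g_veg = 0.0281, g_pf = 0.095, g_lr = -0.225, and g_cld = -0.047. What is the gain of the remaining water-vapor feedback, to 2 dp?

0.52

Amplification A = ΔT/ΔT₀ = 4.59/2.9 = 1.583.
Total gain g = 1 − 1/A = 1 − 1/1.583 = 0.3683.
Known gains sum to 0.0281 + 0.095 − 0.225 − 0.047 = -0.1489.
g_wv = 0.3683 + 0.1489 = 0.52.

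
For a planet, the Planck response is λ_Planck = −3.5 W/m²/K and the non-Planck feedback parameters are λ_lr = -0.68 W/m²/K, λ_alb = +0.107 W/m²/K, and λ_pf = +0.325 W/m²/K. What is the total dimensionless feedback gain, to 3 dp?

-0.071

Convert to gains: g_lr = -0.68/3.5 = -0.1943; g_alb = 0.107/3.5 = 0.03057; g_pf = 0.325/3.5 = 0.09286.
Total gain g = -0.07087.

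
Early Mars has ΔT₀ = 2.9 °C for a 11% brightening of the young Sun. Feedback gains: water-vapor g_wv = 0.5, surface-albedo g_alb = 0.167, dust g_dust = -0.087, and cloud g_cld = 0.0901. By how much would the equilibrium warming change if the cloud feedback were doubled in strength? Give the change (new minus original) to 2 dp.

3.30 °C

Original: g = 0.6701, ΔT = 2.9/(1−0.6701) = 8.7905 °C.
With doubled cloud: g' = 0.7602, ΔT' = 2.9/(1−0.7602) = 12.0934 °C.
Change = 12.0934 − 8.7905 = 3.30 °C.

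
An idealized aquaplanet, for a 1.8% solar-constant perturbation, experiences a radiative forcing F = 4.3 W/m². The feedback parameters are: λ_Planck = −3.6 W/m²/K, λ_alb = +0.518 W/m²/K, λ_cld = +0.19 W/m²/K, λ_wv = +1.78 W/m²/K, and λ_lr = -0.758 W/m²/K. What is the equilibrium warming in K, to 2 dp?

Net feedback parameter λ = (−3.6) + (+0.518) + (+0.19) + (+1.78) + (-0.758) = -1.87 W/m²/K.
ΔT = −F/λ = −4.3/(-1.87) = 2.30 K.

2.30 K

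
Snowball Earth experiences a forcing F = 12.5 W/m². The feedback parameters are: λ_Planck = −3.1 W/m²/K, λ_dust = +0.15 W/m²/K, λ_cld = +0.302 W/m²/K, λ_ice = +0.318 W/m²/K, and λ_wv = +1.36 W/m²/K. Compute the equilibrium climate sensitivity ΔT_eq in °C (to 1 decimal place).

Net feedback parameter λ = (−3.1) + (+0.15) + (+0.302) + (+0.318) + (+1.36) = -0.97 W/m²/K.
ΔT = −F/λ = −12.5/(-0.97) = 12.9 °C.

12.9 °C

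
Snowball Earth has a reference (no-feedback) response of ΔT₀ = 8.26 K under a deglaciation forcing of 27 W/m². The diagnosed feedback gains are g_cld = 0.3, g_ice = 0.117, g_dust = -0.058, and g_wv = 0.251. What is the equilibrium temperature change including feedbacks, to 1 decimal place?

21.2 K

Total gain g = 0.3 + 0.117 − 0.058 + 0.251 = 0.61.
Amplification A = 1/(1 − 0.61) = 2.564.
ΔT = 8.26 × 2.564 = 21.2 K.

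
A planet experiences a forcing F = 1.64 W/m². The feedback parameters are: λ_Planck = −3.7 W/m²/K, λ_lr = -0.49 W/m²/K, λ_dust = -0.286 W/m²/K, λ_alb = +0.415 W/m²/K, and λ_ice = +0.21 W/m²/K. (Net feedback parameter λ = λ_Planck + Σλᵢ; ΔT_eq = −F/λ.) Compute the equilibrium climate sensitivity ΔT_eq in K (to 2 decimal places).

Net feedback parameter λ = (−3.7) + (-0.49) + (-0.286) + (+0.415) + (+0.21) = -3.851 W/m²/K.
ΔT = −F/λ = −1.64/(-3.851) = 0.43 K.

0.43 K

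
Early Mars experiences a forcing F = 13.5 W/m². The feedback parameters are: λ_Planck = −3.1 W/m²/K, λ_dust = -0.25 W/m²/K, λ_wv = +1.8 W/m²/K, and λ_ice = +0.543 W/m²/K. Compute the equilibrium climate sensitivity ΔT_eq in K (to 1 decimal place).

13.4 K

Net feedback parameter λ = (−3.1) + (-0.25) + (+1.8) + (+0.543) = -1.007 W/m²/K.
ΔT = −F/λ = −13.5/(-1.007) = 13.4 K.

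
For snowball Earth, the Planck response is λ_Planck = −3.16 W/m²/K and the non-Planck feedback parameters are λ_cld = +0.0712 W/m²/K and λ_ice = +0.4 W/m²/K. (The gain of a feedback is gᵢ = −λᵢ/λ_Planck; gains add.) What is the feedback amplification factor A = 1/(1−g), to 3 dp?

1.175

Convert to gains: g_cld = 0.0712/3.16 = 0.02253; g_ice = 0.4/3.16 = 0.1266.
Total gain g = 0.14913.
A = 1/(1 − 0.14913) = 1.175.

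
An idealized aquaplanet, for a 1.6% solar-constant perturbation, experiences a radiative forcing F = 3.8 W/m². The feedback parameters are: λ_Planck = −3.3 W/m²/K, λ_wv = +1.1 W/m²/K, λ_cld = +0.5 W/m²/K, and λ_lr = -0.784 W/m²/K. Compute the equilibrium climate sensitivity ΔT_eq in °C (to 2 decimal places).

Net feedback parameter λ = (−3.3) + (+1.1) + (+0.5) + (-0.784) = -2.484 W/m²/K.
ΔT = −F/λ = −3.8/(-2.484) = 1.53 °C.

1.53 °C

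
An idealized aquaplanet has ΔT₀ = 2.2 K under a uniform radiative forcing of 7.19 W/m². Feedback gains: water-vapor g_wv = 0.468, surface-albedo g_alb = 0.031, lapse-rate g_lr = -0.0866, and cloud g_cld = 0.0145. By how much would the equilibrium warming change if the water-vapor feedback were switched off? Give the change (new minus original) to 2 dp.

-1.73 K

Original: g = 0.4269, ΔT = 2.2/(1−0.4269) = 3.8388 K.
Without water-vapor: g' = -0.0411, ΔT' = 2.2/(1+0.0411) = 2.1131 K.
Change = 2.1131 − 3.8388 = -1.73 K.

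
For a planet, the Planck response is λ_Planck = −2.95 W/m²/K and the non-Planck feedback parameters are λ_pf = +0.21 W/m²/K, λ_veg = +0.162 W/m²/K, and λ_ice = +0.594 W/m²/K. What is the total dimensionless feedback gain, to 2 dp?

0.33

Convert to gains: g_pf = 0.21/2.95 = 0.07119; g_veg = 0.162/2.95 = 0.05492; g_ice = 0.594/2.95 = 0.2014.
Total gain g = 0.32751.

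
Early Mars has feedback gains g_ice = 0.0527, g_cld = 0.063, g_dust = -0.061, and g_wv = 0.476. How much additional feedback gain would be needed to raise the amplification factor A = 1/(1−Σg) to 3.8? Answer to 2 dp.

0.21

Current total gain = 0.5307.
Target gain for A = 3.8: g* = 1 − 1/3.8 = 0.7368.
Additional gain needed = 0.7368 − 0.5307 = 0.21.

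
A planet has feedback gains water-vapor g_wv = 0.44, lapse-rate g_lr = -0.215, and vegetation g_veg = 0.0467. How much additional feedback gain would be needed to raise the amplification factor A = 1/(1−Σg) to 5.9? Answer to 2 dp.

Current total gain = 0.2717.
Target gain for A = 5.9: g* = 1 − 1/5.9 = 0.8305.
Additional gain needed = 0.8305 − 0.2717 = 0.56.

0.56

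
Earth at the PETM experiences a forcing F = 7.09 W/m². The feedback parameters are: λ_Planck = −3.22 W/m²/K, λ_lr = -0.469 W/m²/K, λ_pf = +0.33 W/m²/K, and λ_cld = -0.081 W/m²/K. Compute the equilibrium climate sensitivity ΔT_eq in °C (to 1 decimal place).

Net feedback parameter λ = (−3.22) + (-0.469) + (+0.33) + (-0.081) = -3.44 W/m²/K.
ΔT = −F/λ = −7.09/(-3.44) = 2.1 °C.

2.1 °C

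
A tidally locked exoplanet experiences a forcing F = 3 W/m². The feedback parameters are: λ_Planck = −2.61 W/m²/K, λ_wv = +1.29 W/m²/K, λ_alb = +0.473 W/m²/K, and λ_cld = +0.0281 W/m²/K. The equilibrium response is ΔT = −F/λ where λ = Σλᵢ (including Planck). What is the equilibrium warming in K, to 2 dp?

Net feedback parameter λ = (−2.61) + (+1.29) + (+0.473) + (+0.0281) = -0.8189 W/m²/K.
ΔT = −F/λ = −3/(-0.8189) = 3.66 K.

3.66 K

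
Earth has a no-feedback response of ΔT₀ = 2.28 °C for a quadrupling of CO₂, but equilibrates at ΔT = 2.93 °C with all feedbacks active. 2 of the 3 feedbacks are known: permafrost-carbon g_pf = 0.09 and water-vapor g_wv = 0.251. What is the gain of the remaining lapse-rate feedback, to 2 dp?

-0.12

Amplification A = ΔT/ΔT₀ = 2.93/2.28 = 1.285.
Total gain g = 1 − 1/A = 1 − 1/1.285 = 0.2218.
Known gains sum to 0.09 + 0.251 = 0.341.
g_lr = 0.2218 − 0.341 = -0.12.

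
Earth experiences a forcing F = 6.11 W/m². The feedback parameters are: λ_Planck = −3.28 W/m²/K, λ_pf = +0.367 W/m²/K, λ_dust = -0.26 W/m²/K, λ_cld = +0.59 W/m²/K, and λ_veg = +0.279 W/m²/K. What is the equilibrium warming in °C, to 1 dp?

2.7 °C

Net feedback parameter λ = (−3.28) + (+0.367) + (-0.26) + (+0.59) + (+0.279) = -2.304 W/m²/K.
ΔT = −F/λ = −6.11/(-2.304) = 2.7 °C.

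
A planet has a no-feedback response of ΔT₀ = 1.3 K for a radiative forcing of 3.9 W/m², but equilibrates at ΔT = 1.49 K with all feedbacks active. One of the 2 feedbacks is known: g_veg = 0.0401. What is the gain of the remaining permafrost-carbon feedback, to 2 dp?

0.09

Amplification A = ΔT/ΔT₀ = 1.49/1.3 = 1.146.
Total gain g = 1 − 1/A = 1 − 1/1.146 = 0.1274.
The known gain is 0.0401.
g_pf = 0.1274 − 0.0401 = 0.09.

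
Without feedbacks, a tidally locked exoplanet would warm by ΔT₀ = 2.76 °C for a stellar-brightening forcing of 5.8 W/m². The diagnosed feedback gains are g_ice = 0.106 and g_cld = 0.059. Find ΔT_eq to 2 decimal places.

3.31 °C

Total gain g = 0.106 + 0.059 = 0.165.
Amplification A = 1/(1 − 0.165) = 1.198.
ΔT = 2.76 × 1.198 = 3.31 °C.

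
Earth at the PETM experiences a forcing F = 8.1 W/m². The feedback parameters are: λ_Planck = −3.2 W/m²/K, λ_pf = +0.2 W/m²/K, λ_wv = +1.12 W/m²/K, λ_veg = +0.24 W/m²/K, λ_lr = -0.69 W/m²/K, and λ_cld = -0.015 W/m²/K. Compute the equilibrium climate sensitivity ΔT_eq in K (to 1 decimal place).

Net feedback parameter λ = (−3.2) + (+0.2) + (+1.12) + (+0.24) + (-0.69) + (-0.015) = -2.345 W/m²/K.
ΔT = −F/λ = −8.1/(-2.345) = 3.5 K.

3.5 K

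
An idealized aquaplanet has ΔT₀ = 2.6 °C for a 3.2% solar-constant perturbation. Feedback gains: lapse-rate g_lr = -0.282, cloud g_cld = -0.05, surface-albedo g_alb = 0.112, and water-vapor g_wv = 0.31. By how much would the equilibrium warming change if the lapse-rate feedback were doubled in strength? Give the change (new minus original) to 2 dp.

-0.68 °C

Original: g = 0.09, ΔT = 2.6/(1−0.09) = 2.8571 °C.
With doubled lapse-rate: g' = -0.192, ΔT' = 2.6/(1+0.192) = 2.1812 °C.
Change = 2.1812 − 2.8571 = -0.68 °C.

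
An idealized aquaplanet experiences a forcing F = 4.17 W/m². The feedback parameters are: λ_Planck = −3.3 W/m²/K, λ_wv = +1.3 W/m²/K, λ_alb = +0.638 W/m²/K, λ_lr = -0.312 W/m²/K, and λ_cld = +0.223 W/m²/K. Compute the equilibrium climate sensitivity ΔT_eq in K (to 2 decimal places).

2.87 K

Net feedback parameter λ = (−3.3) + (+1.3) + (+0.638) + (-0.312) + (+0.223) = -1.451 W/m²/K.
ΔT = −F/λ = −4.17/(-1.451) = 2.87 K.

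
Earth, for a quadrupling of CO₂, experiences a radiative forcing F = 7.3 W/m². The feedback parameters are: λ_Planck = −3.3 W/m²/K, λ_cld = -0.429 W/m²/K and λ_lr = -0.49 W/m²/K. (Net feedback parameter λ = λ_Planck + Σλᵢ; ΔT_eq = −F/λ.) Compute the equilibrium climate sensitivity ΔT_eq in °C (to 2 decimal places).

1.73 °C

Net feedback parameter λ = (−3.3) + (-0.429) + (-0.49) = -4.219 W/m²/K.
ΔT = −F/λ = −7.3/(-4.219) = 1.73 °C.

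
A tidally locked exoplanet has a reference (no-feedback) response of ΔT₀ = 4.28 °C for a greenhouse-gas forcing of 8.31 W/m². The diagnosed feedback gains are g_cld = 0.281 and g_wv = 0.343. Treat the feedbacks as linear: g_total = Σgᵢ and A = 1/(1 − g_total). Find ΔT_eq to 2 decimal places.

11.38 °C

Total gain g = 0.281 + 0.343 = 0.624.
Amplification A = 1/(1 − 0.624) = 2.66.
ΔT = 4.28 × 2.66 = 11.38 °C.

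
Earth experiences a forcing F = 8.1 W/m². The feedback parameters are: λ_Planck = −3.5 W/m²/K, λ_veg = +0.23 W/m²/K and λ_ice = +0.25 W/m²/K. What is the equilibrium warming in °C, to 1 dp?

2.7 °C

Net feedback parameter λ = (−3.5) + (+0.23) + (+0.25) = -3.02 W/m²/K.
ΔT = −F/λ = −8.1/(-3.02) = 2.7 °C.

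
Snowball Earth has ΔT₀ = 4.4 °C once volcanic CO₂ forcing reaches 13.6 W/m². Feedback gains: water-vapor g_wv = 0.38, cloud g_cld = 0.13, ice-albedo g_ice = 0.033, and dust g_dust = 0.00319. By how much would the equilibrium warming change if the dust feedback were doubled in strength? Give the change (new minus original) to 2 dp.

Original: g = 0.54619, ΔT = 4.4/(1−0.54619) = 9.6957 °C.
With doubled dust: g' = 0.54938, ΔT' = 4.4/(1−0.54938) = 9.7643 °C.
Change = 9.7643 − 9.6957 = 0.07 °C.

0.07 °C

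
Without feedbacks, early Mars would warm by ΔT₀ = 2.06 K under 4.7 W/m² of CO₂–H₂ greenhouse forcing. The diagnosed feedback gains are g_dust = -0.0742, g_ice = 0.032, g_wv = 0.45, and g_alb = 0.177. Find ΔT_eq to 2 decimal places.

Total gain g = -0.0742 + 0.032 + 0.45 + 0.177 = 0.5848.
Amplification A = 1/(1 − 0.5848) = 2.408.
ΔT = 2.06 × 2.408 = 4.96 K.

4.96 K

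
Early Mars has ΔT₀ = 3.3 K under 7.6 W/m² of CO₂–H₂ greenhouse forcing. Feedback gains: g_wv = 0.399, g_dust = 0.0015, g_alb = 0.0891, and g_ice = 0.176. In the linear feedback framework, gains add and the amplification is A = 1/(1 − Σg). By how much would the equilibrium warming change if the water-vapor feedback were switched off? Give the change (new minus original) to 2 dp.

Original: g = 0.6656, ΔT = 3.3/(1−0.6656) = 9.8684 K.
Without water-vapor: g' = 0.2666, ΔT' = 3.3/(1−0.2666) = 4.4996 K.
Change = 4.4996 − 9.8684 = -5.37 K.

-5.37 K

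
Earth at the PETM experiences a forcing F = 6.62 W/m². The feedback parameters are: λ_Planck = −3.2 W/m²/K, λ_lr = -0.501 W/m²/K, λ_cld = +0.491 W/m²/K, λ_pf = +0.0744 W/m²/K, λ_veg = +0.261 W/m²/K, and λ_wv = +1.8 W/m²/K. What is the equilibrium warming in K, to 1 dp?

6.2 K

Net feedback parameter λ = (−3.2) + (-0.501) + (+0.491) + (+0.0744) + (+0.261) + (+1.8) = -1.0746 W/m²/K.
ΔT = −F/λ = −6.62/(-1.0746) = 6.2 K.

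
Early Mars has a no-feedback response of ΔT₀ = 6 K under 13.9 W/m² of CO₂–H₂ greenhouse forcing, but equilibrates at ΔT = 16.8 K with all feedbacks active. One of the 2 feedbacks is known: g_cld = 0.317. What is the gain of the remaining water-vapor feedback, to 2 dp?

Amplification A = ΔT/ΔT₀ = 16.8/6 = 2.8.
Total gain g = 1 − 1/A = 1 − 1/2.8 = 0.6429.
The known gain is 0.317.
g_wv = 0.6429 − 0.317 = 0.33.

0.33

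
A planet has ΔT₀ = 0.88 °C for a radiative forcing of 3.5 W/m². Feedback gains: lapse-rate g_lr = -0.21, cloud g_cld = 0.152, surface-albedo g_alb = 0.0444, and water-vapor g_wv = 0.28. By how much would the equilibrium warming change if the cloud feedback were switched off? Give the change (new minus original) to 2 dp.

Original: g = 0.2664, ΔT = 0.88/(1−0.2664) = 1.1996 °C.
Without cloud: g' = 0.1144, ΔT' = 0.88/(1−0.1144) = 0.9937 °C.
Change = 0.9937 − 1.1996 = -0.21 °C.

-0.21 °C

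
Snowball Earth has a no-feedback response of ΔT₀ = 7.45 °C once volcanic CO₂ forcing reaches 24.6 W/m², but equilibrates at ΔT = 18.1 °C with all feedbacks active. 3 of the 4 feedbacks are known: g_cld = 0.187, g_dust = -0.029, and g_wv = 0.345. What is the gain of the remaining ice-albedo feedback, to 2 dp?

0.09

Amplification A = ΔT/ΔT₀ = 18.1/7.45 = 2.43.
Total gain g = 1 − 1/A = 1 − 1/2.43 = 0.5885.
Known gains sum to 0.187 − 0.029 + 0.345 = 0.503.
g_ice = 0.5885 − 0.503 = 0.09.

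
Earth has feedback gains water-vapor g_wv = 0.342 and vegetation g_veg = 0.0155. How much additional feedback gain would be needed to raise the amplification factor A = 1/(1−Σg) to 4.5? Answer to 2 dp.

0.42

Current total gain = 0.3575.
Target gain for A = 4.5: g* = 1 − 1/4.5 = 0.7778.
Additional gain needed = 0.7778 − 0.3575 = 0.42.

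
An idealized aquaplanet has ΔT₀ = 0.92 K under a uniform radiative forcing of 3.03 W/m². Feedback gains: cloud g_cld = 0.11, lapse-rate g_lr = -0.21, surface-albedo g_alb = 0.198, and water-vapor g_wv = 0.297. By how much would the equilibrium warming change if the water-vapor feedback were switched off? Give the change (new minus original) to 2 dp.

-0.50 K

Original: g = 0.395, ΔT = 0.92/(1−0.395) = 1.5207 K.
Without water-vapor: g' = 0.098, ΔT' = 0.92/(1−0.098) = 1.0200 K.
Change = 1.0200 − 1.5207 = -0.50 K.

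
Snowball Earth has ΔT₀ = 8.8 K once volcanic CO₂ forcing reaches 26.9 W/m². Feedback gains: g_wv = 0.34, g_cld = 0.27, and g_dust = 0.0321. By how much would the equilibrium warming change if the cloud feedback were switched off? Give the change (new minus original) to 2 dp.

-10.57 K

Original: g = 0.6421, ΔT = 8.8/(1−0.6421) = 24.5879 K.
Without cloud: g' = 0.3721, ΔT' = 8.8/(1−0.3721) = 14.0150 K.
Change = 14.0150 − 24.5879 = -10.57 K.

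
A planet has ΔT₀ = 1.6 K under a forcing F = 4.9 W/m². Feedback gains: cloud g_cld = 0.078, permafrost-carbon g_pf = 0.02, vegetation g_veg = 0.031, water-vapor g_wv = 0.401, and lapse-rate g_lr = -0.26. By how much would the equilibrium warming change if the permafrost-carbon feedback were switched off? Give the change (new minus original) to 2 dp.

-0.06 K

Original: g = 0.27, ΔT = 1.6/(1−0.27) = 2.1918 K.
Without permafrost-carbon: g' = 0.25, ΔT' = 1.6/(1−0.25) = 2.1333 K.
Change = 2.1333 − 2.1918 = -0.06 K.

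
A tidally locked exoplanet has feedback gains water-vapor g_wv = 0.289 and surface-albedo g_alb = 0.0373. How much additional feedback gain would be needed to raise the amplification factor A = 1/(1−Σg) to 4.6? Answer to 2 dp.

0.46

Current total gain = 0.3263.
Target gain for A = 4.6: g* = 1 − 1/4.6 = 0.7826.
Additional gain needed = 0.7826 − 0.3263 = 0.46.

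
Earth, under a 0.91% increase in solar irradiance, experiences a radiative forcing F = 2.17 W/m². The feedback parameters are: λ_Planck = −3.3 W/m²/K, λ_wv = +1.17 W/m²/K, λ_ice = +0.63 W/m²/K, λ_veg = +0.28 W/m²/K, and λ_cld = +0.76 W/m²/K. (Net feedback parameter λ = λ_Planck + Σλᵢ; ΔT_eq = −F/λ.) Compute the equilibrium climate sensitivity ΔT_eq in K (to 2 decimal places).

4.72 K

Net feedback parameter λ = (−3.3) + (+1.17) + (+0.63) + (+0.28) + (+0.76) = -0.46 W/m²/K.
ΔT = −F/λ = −2.17/(-0.46) = 4.72 K.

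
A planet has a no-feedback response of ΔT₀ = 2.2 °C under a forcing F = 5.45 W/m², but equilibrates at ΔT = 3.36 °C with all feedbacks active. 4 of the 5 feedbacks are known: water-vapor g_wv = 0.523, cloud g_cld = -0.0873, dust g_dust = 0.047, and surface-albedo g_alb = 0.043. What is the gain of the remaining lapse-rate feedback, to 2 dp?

Amplification A = ΔT/ΔT₀ = 3.36/2.2 = 1.527.
Total gain g = 1 − 1/A = 1 − 1/1.527 = 0.3451.
Known gains sum to 0.523 − 0.0873 + 0.047 + 0.043 = 0.5257.
g_lr = 0.3451 − 0.5257 = -0.18.

-0.18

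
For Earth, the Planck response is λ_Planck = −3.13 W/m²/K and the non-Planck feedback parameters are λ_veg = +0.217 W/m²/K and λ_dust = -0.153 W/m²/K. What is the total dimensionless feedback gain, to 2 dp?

0.02

Convert to gains: g_veg = 0.217/3.13 = 0.06933; g_dust = -0.153/3.13 = -0.04888.
Total gain g = 0.02045.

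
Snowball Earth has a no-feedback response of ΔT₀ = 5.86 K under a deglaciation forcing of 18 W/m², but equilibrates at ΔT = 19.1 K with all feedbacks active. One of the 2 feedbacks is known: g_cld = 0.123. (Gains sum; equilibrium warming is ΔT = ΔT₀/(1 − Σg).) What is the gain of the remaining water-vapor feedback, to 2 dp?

Amplification A = ΔT/ΔT₀ = 19.1/5.86 = 3.259.
Total gain g = 1 − 1/A = 1 − 1/3.259 = 0.6932.
The known gain is 0.123.
g_wv = 0.6932 − 0.123 = 0.57.

0.57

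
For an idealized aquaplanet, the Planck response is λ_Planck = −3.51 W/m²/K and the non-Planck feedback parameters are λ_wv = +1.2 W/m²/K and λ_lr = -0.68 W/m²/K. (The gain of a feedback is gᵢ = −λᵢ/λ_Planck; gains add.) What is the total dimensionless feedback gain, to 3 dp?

Convert to gains: g_wv = 1.2/3.51 = 0.3419; g_lr = -0.68/3.51 = -0.1937.
Total gain g = 0.1482.

0.148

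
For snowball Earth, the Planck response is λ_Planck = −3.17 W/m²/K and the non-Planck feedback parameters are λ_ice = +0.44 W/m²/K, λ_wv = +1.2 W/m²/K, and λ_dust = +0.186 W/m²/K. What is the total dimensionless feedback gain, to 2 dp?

0.58

Convert to gains: g_ice = 0.44/3.17 = 0.1388; g_wv = 1.2/3.17 = 0.3785; g_dust = 0.186/3.17 = 0.05868.
Total gain g = 0.57598.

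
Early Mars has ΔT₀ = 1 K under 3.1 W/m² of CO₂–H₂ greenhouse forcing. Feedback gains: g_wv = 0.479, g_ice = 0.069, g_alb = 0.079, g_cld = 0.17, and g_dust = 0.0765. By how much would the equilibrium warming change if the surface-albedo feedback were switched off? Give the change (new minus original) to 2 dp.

-3.04 K

Original: g = 0.8735, ΔT = 1/(1−0.8735) = 7.9051 K.
Without surface-albedo: g' = 0.7945, ΔT' = 1/(1−0.7945) = 4.8662 K.
Change = 4.8662 − 7.9051 = -3.04 K.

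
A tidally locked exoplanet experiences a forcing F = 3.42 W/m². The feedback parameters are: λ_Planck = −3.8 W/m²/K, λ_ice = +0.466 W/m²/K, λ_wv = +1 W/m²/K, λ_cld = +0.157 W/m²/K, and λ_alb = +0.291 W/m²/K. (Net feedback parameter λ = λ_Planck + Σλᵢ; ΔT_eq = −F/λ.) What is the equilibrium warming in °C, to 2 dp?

1.81 °C

Net feedback parameter λ = (−3.8) + (+0.466) + (+1) + (+0.157) + (+0.291) = -1.886 W/m²/K.
ΔT = −F/λ = −3.42/(-1.886) = 1.81 °C.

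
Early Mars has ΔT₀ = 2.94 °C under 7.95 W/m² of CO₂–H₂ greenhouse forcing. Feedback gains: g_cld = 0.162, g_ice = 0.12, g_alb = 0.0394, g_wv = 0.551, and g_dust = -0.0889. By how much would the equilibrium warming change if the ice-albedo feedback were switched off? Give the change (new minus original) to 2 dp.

-4.84 °C

Original: g = 0.7835, ΔT = 2.94/(1−0.7835) = 13.5797 °C.
Without ice-albedo: g' = 0.6635, ΔT' = 2.94/(1−0.6635) = 8.7370 °C.
Change = 8.7370 − 13.5797 = -4.84 °C.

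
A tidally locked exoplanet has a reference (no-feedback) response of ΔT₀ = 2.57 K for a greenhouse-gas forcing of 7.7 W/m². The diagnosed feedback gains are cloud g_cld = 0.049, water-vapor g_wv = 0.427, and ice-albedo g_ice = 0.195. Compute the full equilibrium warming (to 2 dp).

Total gain g = 0.049 + 0.427 + 0.195 = 0.671.
Amplification A = 1/(1 − 0.671) = 3.04.
ΔT = 2.57 × 3.04 = 7.81 K.

7.81 K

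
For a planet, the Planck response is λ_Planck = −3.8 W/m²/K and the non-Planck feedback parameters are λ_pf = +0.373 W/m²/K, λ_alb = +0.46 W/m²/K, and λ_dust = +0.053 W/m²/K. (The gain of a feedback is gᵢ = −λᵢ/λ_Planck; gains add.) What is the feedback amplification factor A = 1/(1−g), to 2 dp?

1.30

Convert to gains: g_pf = 0.373/3.8 = 0.09816; g_alb = 0.46/3.8 = 0.1211; g_dust = 0.053/3.8 = 0.01395.
Total gain g = 0.23321.
A = 1/(1 − 0.23321) = 1.30.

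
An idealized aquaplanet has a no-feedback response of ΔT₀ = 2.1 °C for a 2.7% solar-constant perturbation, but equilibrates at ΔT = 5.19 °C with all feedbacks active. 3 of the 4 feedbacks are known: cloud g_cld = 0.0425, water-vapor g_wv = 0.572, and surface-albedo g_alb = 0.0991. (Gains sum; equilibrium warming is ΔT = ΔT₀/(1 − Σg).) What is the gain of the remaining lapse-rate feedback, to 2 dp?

Amplification A = ΔT/ΔT₀ = 5.19/2.1 = 2.471.
Total gain g = 1 − 1/A = 1 − 1/2.471 = 0.5953.
Known gains sum to 0.0425 + 0.572 + 0.0991 = 0.7136.
g_lr = 0.5953 − 0.7136 = -0.12.

-0.12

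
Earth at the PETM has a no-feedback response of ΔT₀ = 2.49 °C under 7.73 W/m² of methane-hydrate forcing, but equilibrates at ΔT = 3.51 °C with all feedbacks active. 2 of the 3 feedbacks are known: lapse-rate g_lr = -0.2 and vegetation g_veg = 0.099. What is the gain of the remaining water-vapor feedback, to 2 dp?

Amplification A = ΔT/ΔT₀ = 3.51/2.49 = 1.41.
Total gain g = 1 − 1/A = 1 − 1/1.41 = 0.2908.
Known gains sum to -0.2 + 0.099 = -0.101.
g_wv = 0.2908 + 0.101 = 0.39.

0.39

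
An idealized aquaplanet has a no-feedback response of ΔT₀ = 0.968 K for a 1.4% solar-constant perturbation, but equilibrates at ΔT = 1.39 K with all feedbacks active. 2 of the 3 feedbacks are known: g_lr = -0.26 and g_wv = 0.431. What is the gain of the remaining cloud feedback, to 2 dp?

Amplification A = ΔT/ΔT₀ = 1.39/0.968 = 1.436.
Total gain g = 1 − 1/A = 1 − 1/1.436 = 0.3036.
Known gains sum to -0.26 + 0.431 = 0.171.
g_cld = 0.3036 − 0.171 = 0.13.

0.13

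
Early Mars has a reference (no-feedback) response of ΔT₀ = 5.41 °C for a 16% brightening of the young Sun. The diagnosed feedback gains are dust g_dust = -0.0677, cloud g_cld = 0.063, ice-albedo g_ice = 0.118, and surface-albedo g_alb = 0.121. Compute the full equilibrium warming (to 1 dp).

7.1 °C

Total gain g = -0.0677 + 0.063 + 0.118 + 0.121 = 0.2343.
Amplification A = 1/(1 − 0.2343) = 1.306.
ΔT = 5.41 × 1.306 = 7.1 °C.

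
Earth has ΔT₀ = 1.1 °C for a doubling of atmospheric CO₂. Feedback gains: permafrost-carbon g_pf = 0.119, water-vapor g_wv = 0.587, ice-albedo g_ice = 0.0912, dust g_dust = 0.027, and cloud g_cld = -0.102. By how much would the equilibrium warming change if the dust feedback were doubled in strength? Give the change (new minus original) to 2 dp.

0.43 °C

Original: g = 0.7222, ΔT = 1.1/(1−0.7222) = 3.9597 °C.
With doubled dust: g' = 0.7492, ΔT' = 1.1/(1−0.7492) = 4.3860 °C.
Change = 4.3860 − 3.9597 = 0.43 °C.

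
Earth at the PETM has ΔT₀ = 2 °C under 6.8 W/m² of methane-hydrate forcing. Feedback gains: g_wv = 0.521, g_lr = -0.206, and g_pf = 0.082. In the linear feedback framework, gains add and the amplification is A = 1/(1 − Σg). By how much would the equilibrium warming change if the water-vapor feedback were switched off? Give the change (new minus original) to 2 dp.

-1.54 °C

Original: g = 0.397, ΔT = 2/(1−0.397) = 3.3167 °C.
Without water-vapor: g' = -0.124, ΔT' = 2/(1+0.124) = 1.7794 °C.
Change = 1.7794 − 3.3167 = -1.54 °C.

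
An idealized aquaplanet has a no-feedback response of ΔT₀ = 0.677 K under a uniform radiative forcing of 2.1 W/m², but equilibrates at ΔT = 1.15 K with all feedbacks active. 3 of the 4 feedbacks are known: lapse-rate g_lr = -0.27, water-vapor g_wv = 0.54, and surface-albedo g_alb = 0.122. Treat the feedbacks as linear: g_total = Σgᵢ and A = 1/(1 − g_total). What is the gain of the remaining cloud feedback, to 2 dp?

0.02

Amplification A = ΔT/ΔT₀ = 1.15/0.677 = 1.699.
Total gain g = 1 − 1/A = 1 − 1/1.699 = 0.4114.
Known gains sum to -0.27 + 0.54 + 0.122 = 0.392.
g_cld = 0.4114 − 0.392 = 0.02.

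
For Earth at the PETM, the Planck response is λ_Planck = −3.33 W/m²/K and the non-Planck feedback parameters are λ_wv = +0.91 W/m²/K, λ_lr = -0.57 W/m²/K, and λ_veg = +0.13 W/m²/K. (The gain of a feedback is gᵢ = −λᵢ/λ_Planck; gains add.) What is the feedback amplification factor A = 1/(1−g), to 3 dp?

1.164

Convert to gains: g_wv = 0.91/3.33 = 0.2733; g_lr = -0.57/3.33 = -0.1712; g_veg = 0.13/3.33 = 0.03904.
Total gain g = 0.14114.
A = 1/(1 − 0.14114) = 1.164.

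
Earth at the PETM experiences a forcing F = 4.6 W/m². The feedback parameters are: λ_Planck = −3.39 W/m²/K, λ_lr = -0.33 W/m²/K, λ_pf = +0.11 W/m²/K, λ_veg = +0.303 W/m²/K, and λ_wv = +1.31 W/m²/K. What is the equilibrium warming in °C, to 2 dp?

2.30 °C

Net feedback parameter λ = (−3.39) + (-0.33) + (+0.11) + (+0.303) + (+1.31) = -1.997 W/m²/K.
ΔT = −F/λ = −4.6/(-1.997) = 2.30 °C.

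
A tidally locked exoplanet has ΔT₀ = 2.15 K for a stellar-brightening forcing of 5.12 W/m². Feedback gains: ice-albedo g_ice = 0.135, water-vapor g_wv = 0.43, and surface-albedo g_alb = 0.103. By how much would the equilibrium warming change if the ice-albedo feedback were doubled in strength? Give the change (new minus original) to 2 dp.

4.44 K

Original: g = 0.668, ΔT = 2.15/(1−0.668) = 6.4759 K.
With doubled ice-albedo: g' = 0.803, ΔT' = 2.15/(1−0.803) = 10.9137 K.
Change = 10.9137 − 6.4759 = 4.44 K.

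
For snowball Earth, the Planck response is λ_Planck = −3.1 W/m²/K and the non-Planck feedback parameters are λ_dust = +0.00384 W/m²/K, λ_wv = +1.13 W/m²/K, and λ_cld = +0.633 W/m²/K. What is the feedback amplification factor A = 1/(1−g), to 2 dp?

Convert to gains: g_dust = 0.00384/3.1 = 0.001239; g_wv = 1.13/3.1 = 0.3645; g_cld = 0.633/3.1 = 0.2042.
Total gain g = 0.569939.
A = 1/(1 − 0.569939) = 2.33.

2.33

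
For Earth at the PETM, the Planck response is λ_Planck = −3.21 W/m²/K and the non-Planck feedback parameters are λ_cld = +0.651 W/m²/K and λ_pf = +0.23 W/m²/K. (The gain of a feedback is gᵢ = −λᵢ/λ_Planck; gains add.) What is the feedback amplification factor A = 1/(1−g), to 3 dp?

Convert to gains: g_cld = 0.651/3.21 = 0.2028; g_pf = 0.23/3.21 = 0.07165.
Total gain g = 0.27445.
A = 1/(1 − 0.27445) = 1.378.

1.378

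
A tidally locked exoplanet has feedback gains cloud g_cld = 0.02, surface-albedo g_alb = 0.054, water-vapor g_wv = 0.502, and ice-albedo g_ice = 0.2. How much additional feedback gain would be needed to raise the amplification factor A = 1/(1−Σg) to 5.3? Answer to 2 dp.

0.04

Current total gain = 0.776.
Target gain for A = 5.3: g* = 1 − 1/5.3 = 0.8113.
Additional gain needed = 0.8113 − 0.776 = 0.04.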